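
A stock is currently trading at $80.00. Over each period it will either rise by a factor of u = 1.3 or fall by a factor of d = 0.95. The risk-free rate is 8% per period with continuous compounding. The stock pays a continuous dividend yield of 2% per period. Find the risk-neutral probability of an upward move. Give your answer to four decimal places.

p = 0.3195

Per-period risk-free factor R = e^0.08 = 1.0833; dividend-adjusted growth = e^(0.08−0.02) = 1.0618.
Risk-neutral probability p = (1.0618 − 0.95)/(1.3 − 0.95) = 0.1118/0.3500 = 0.3195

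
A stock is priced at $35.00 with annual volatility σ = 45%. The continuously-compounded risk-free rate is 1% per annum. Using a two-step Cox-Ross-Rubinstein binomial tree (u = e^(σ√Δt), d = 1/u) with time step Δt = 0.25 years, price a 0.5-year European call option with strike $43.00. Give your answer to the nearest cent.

$2.39

CRR parameters: u = e^(σ√Δt) = e^(0.45·√0.25) = 1.2523, d = 1/u = 0.7985
Per-period rate: rΔt = 0.01·0.25 = 0.0025, so R = e^0.0025 = 1.0025
Risk-neutral probability p = (e^0.0025 − 0.7985)/(1.2523 − 0.7985) = 0.2040/0.4538 = 0.4495
Terminal stock prices: S_uu = 54.89, S_ud = 35, S_dd = 22.32
Terminal payoffs (S − K): max(11.89, 0) = 11.89, max(-8, 0) = 0, max(-20.68, 0) = 0
Node u (S = 43.83): V_u = e^(−0.0025)·[0.4495·11.8909 + 0.5505·0.0000] = 5.3316
Node d (S = 27.95): V_d = e^(−0.0025)·[0.4495·0.0000 + 0.5505·0.0000] = 0.0000
Node 0 (S = 35): V_0 = e^(−0.0025)·[0.4495·5.3316 + 0.5505·0.0000] = 2.3906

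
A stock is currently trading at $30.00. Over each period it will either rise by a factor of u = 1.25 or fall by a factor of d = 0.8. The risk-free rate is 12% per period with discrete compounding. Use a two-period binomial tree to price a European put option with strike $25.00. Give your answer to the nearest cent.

$0.39

Risk-neutral probability p = (1 + 0.12 − 0.8)/(1.25 − 0.8) = 0.3200/0.4500 = 0.7111
Terminal stock prices: S_uu = 46.88, S_ud = 30, S_dd = 19.2
Terminal payoffs (K − S): max(-21.88, 0) = 0, max(-5, 0) = 0, max(5.8, 0) = 5.8
Node u (S = 37.5): V_u = 1/1.12·[0.7111·0.0000 + 0.2889·0.0000] = 0.0000
Node d (S = 24): V_d = 1/1.12·[0.7111·0.0000 + 0.2889·5.8000] = 1.4960
Node 0 (S = 30): V_0 = 1/1.12·[0.7111·0.0000 + 0.2889·1.4960] = 0.3859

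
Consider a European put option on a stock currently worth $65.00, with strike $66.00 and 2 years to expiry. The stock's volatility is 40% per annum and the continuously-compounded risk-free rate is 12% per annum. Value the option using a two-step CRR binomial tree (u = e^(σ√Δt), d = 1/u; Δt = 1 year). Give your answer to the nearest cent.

$6.08

CRR parameters: u = e^(σ√Δt) = e^(0.4·√1) = 1.4918, d = 1/u = 0.6703
Per-period rate: rΔt = 0.12·1 = 0.12, so R = e^0.12 = 1.1275
Risk-neutral probability p = (e^0.12 − 0.6703)/(1.4918 − 0.6703) = 0.4572/0.8215 = 0.5565
Terminal stock prices: S_uu = 144.7, S_ud = 65, S_dd = 29.21
Terminal payoffs (K − S): max(-78.66, 0) = 0, max(1, 0) = 1, max(36.79, 0) = 36.79
Node u (S = 96.97): V_u = e^(−0.12)·[0.5565·0.0000 + 0.4435·1.0000] = 0.3933
Node d (S = 43.57): V_d = e^(−0.12)·[0.5565·1.0000 + 0.4435·36.7936] = 14.9659
Node 0 (S = 65): V_0 = e^(−0.12)·[0.5565·0.3933 + 0.4435·14.9659] = 6.0808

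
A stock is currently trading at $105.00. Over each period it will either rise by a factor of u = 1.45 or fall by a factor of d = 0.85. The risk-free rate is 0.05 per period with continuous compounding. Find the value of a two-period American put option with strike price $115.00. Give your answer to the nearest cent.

$16.28

Risk-neutral probability p = (e^0.05 − 0.85)/(1.45 − 0.85) = 0.2013/0.6000 = 0.3355
Terminal stock prices: S_uu = 220.8, S_ud = 129.4, S_dd = 75.86
Terminal payoffs (K − S): max(-105.8, 0) = 0, max(-14.41, 0) = 0, max(39.14, 0) = 39.14
Node u (S = 152.2): continuation = e^(−0.05)·[0.3355·0.0000 + 0.6645·0.0000] = 0.0000; exercise value = 0.0000 ≤ continuation, so V_u = 0.0000
Node d (S = 89.25): continuation = e^(−0.05)·[0.3355·0.0000 + 0.6645·39.1375] = 24.7403; exercise value = 25.7500 > continuation, so V_d = 25.7500 (exercise)
Node 0 (S = 105): continuation = e^(−0.05)·[0.3355·0.0000 + 0.6645·25.7500] = 16.2775; exercise value = 10.0000 ≤ continuation, so V_0 = 16.2775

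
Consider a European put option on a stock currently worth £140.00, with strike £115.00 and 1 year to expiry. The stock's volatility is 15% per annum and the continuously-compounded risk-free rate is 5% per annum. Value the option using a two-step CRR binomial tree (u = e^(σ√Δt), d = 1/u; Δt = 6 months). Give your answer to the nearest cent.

CRR parameters: u = e^(σ√Δt) = e^(0.15·√0.5) = 1.1119, d = 1/u = 0.8994
Per-period rate: rΔt = 0.05·0.5 = 0.025, so R = e^0.025 = 1.0253
Risk-neutral probability p = (e^0.025 − 0.8994)/(1.1119 − 0.8994) = 0.1259/0.2125 = 0.5926
Terminal stock prices: S_uu = 173.1, S_ud = 140, S_dd = 113.2
Terminal payoffs (K − S): max(-58.08, 0) = 0, max(-25, 0) = 0, max(1.76, 0) = 1.76
Node u (S = 155.7): V_u = e^(−0.025)·[0.5926·0.0000 + 0.4074·0.0000] = 0.0000
Node d (S = 125.9): V_d = e^(−0.025)·[0.5926·0.0000 + 0.4074·1.7599] = 0.6992
Node 0 (S = 140): V_0 = e^(−0.025)·[0.5926·0.0000 + 0.4074·0.6992] = 0.2778

£0.28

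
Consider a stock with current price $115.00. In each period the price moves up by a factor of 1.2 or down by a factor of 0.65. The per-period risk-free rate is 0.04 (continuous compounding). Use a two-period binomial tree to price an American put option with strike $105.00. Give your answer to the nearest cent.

$11.32

Risk-neutral probability p = (e^0.04 − 0.65)/(1.2 − 0.65) = 0.3908/0.5500 = 0.7106
Terminal stock prices: S_uu = 165.6, S_ud = 89.7, S_dd = 48.59
Terminal payoffs (K − S): max(-60.6, 0) = 0, max(15.3, 0) = 15.3, max(56.41, 0) = 56.41
Node u (S = 138): continuation = e^(−0.04)·[0.7106·0.0000 + 0.2894·15.3000] = 4.2547; exercise value = 0.0000 ≤ continuation, so V_u = 4.2547
Node d (S = 74.75): continuation = e^(−0.04)·[0.7106·15.3000 + 0.2894·56.4125] = 26.1329; exercise value = 30.2500 > continuation, so V_d = 30.2500 (exercise)
Node 0 (S = 115): continuation = e^(−0.04)·[0.7106·4.2547 + 0.2894·30.2500] = 11.3168; exercise value = 0.0000 ≤ continuation, so V_0 = 11.3168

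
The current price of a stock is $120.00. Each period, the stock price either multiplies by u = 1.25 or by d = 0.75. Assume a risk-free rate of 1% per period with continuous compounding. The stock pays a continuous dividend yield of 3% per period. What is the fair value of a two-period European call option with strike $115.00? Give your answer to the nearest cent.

Per-period risk-free factor R = e^0.01 = 1.0101; dividend-adjusted growth = e^(0.01−0.03) = 0.9802.
Risk-neutral probability p = (0.9802 − 0.75)/(1.25 − 0.75) = 0.2302/0.5000 = 0.4604
Terminal stock prices: S_uu = 187.5, S_ud = 112.5, S_dd = 67.5
Terminal payoffs (S − K): max(72.5, 0) = 72.5, max(-2.5, 0) = 0, max(-47.5, 0) = 0
Node u (S = 150): V_u = e^(−0.01)·[0.4604·72.5000 + 0.5396·0.0000] = 33.0467
Node d (S = 90): V_d = e^(−0.01)·[0.4604·0.0000 + 0.5396·0.0000] = 0.0000
Node 0 (S = 120): V_0 = e^(−0.01)·[0.4604·33.0467 + 0.5396·0.0000] = 15.0632

$15.06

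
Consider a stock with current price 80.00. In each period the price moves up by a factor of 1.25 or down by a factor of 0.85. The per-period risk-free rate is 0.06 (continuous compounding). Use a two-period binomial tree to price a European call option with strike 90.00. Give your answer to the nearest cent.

Risk-neutral probability p = (e^0.06 − 0.85)/(1.25 − 0.85) = 0.2118/0.4000 = 0.5296
Terminal stock prices: S_uu = 125, S_ud = 85, S_dd = 57.8
Terminal payoffs (S − K): max(35, 0) = 35, max(-5, 0) = 0, max(-32.2, 0) = 0
Node u (S = 100): V_u = e^(−0.06)·[0.5296·35.0000 + 0.4704·0.0000] = 17.4563
Node d (S = 68): V_d = e^(−0.06)·[0.5296·0.0000 + 0.4704·0.0000] = 0.0000
Node 0 (S = 80): V_0 = e^(−0.06)·[0.5296·17.4563 + 0.4704·0.0000] = 8.7063

8.71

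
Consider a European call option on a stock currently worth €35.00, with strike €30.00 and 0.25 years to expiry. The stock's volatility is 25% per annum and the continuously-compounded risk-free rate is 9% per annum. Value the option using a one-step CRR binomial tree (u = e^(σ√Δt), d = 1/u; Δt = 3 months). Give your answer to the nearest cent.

CRR parameters: u = e^(σ√Δt) = e^(0.25·√0.25) = 1.1331, d = 1/u = 0.8825
Per-period rate: rΔt = 0.09·0.25 = 0.0225, so R = e^0.0225 = 1.0228
Risk-neutral probability p = (e^0.0225 − 0.8825)/(1.1331 − 0.8825) = 0.1403/0.2507 = 0.5596
Terminal stock prices: S_u = 39.66, S_d = 30.89
Terminal payoffs (S − K): max(9.66, 0) = 9.66, max(0.8874, 0) = 0.8874
Node 0 (S = 35): V_0 = e^(−0.0225)·[0.5596·9.6602 + 0.4404·0.8874] = 5.6675

€5.67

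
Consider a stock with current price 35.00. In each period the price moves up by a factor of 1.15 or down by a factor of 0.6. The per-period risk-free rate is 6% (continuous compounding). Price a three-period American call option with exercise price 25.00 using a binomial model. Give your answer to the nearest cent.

Risk-neutral probability p = (e^0.06 − 0.6)/(1.15 − 0.6) = 0.4618/0.5500 = 0.8397
Terminal stock prices: S_uuu = 53.23, S_uud = 27.77, S_udd = 14.49, S_ddd = 7.56
Terminal payoffs (S − K): max(28.23, 0) = 28.23, max(2.772, 0) = 2.772, max(-10.51, 0) = 0, max(-17.44, 0) = 0
Node uu (S = 46.29): continuation = e^(−0.06)·[0.8397·28.2306 + 0.1603·2.7725] = 22.7434; exercise value = 21.2875 ≤ continuation, so V_uu = 22.7434
Node ud (S = 24.15): continuation = e^(−0.06)·[0.8397·2.7725 + 0.1603·0.0000] = 2.1925; exercise value = 0.0000 ≤ continuation, so V_ud = 2.1925
Node dd (S = 12.6): continuation = e^(−0.06)·[0.8397·0.0000 + 0.1603·0.0000] = 0.0000; exercise value = 0.0000 ≤ continuation, so V_dd = 0.0000
Node u (S = 40.25): continuation = e^(−0.06)·[0.8397·22.7434 + 0.1603·2.1925] = 18.3165; exercise value = 15.2500 ≤ continuation, so V_u = 18.3165
Node d (S = 21): continuation = e^(−0.06)·[0.8397·2.1925 + 0.1603·0.0000] = 1.7338; exercise value = 0.0000 ≤ continuation, so V_d = 1.7338
Node 0 (S = 35): continuation = e^(−0.06)·[0.8397·18.3165 + 0.1603·1.7338] = 14.7465; exercise value = 10.0000 ≤ continuation, so V_0 = 14.7465

14.75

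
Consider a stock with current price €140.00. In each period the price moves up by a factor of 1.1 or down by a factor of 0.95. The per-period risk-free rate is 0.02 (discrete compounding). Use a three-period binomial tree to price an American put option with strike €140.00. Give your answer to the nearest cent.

Risk-neutral probability p = (1 + 0.02 − 0.95)/(1.1 − 0.95) = 0.0700/0.1500 = 0.4667
Terminal stock prices: S_uuu = 186.3, S_uud = 160.9, S_udd = 139, S_ddd = 120
Terminal payoffs (K − S): max(-46.34, 0) = 0, max(-20.93, 0) = 0, max(1.015, 0) = 1.015, max(19.97, 0) = 19.97
Node uu (S = 169.4): continuation = 1/1.02·[0.4667·0.0000 + 0.5333·0.0000] = 0.0000; exercise value = 0.0000 ≤ continuation, so V_uu = 0.0000
Node ud (S = 146.3): continuation = 1/1.02·[0.4667·0.0000 + 0.5333·1.0150] = 0.5307; exercise value = 0.0000 ≤ continuation, so V_ud = 0.5307
Node dd (S = 126.3): continuation = 1/1.02·[0.4667·1.0150 + 0.5333·19.9675] = 10.9049; exercise value = 13.6500 > continuation, so V_dd = 13.6500 (exercise)
Node u (S = 154): continuation = 1/1.02·[0.4667·0.0000 + 0.5333·0.5307] = 0.2775; exercise value = 0.0000 ≤ continuation, so V_u = 0.2775
Node d (S = 133): continuation = 1/1.02·[0.4667·0.5307 + 0.5333·13.6500] = 7.3801; exercise value = 7.0000 ≤ continuation, so V_d = 7.3801
Node 0 (S = 140): continuation = 1/1.02·[0.4667·0.2775 + 0.5333·7.3801] = 3.9858; exercise value = 0.0000 ≤ continuation, so V_0 = 3.9858

€3.99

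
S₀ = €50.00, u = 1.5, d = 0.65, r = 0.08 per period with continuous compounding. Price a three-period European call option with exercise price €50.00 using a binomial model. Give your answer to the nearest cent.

Risk-neutral probability p = (e^0.08 − 0.65)/(1.5 − 0.65) = 0.4333/0.8500 = 0.5097
Terminal stock prices: S_uuu = 168.8, S_uud = 73.12, S_udd = 31.69, S_ddd = 13.73
Terminal payoffs (S − K): max(118.8, 0) = 118.8, max(23.12, 0) = 23.12, max(-18.31, 0) = 0, max(-36.27, 0) = 0
Node uu (S = 112.5): V_uu = e^(−0.08)·[0.5097·118.7500 + 0.4903·23.1250] = 66.3442
Node ud (S = 48.75): V_ud = e^(−0.08)·[0.5097·23.1250 + 0.4903·0.0000] = 10.8817
Node dd (S = 21.13): V_dd = e^(−0.08)·[0.5097·0.0000 + 0.4903·0.0000] = 0.0000
Node u (S = 75): V_u = e^(−0.08)·[0.5097·66.3442 + 0.4903·10.8817] = 36.1434
Node d (S = 32.5): V_d = e^(−0.08)·[0.5097·10.8817 + 0.4903·0.0000] = 5.1205
Node 0 (S = 50): V_0 = e^(−0.08)·[0.5097·36.1434 + 0.4903·5.1205] = 19.3249

€19.32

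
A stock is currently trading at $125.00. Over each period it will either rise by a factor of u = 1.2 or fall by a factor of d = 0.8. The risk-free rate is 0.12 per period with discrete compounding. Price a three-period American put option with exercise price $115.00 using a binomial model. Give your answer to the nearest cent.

$3.11

Risk-neutral probability p = (1 + 0.12 − 0.8)/(1.2 − 0.8) = 0.3200/0.4000 = 0.8000
Terminal stock prices: S_uuu = 216, S_uud = 144, S_udd = 96, S_ddd = 64
Terminal payoffs (K − S): max(-101, 0) = 0, max(-29, 0) = 0, max(19, 0) = 19, max(51, 0) = 51
Node uu (S = 180): continuation = 1/1.12·[0.8000·0.0000 + 0.2000·0.0000] = 0.0000; exercise value = 0.0000 ≤ continuation, so V_uu = 0.0000
Node ud (S = 120): continuation = 1/1.12·[0.8000·0.0000 + 0.2000·19.0000] = 3.3929; exercise value = 0.0000 ≤ continuation, so V_ud = 3.3929
Node dd (S = 80): continuation = 1/1.12·[0.8000·19.0000 + 0.2000·51.0000] = 22.6786; exercise value = 35.0000 > continuation, so V_dd = 35.0000 (exercise)
Node u (S = 150): continuation = 1/1.12·[0.8000·0.0000 + 0.2000·3.3929] = 0.6059; exercise value = 0.0000 ≤ continuation, so V_u = 0.6059
Node d (S = 100): continuation = 1/1.12·[0.8000·3.3929 + 0.2000·35.0000] = 8.6735; exercise value = 15.0000 > continuation, so V_d = 15.0000 (exercise)
Node 0 (S = 125): continuation = 1/1.12·[0.8000·0.6059 + 0.2000·15.0000] = 3.1113; exercise value = 0.0000 ≤ continuation, so V_0 = 3.1113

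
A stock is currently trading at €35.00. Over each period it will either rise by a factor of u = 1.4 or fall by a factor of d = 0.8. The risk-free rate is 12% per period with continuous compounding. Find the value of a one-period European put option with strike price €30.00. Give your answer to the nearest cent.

Risk-neutral probability p = (e^0.12 − 0.8)/(1.4 − 0.8) = 0.3275/0.6000 = 0.5458
Terminal stock prices: S_u = 49, S_d = 28
Terminal payoffs (K − S): max(-19, 0) = 0, max(2, 0) = 2
Node 0 (S = 35): V_0 = e^(−0.12)·[0.5458·0.0000 + 0.4542·2.0000] = 0.8056

€0.81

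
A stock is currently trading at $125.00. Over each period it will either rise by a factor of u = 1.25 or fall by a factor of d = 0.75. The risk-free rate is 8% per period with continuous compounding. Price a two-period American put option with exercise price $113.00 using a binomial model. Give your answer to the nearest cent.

Risk-neutral probability p = (e^0.08 − 0.75)/(1.25 − 0.75) = 0.3333/0.5000 = 0.6666
Terminal stock prices: S_uu = 195.3, S_ud = 117.2, S_dd = 70.31
Terminal payoffs (K − S): max(-82.31, 0) = 0, max(-4.188, 0) = 0, max(42.69, 0) = 42.69
Node u (S = 156.2): continuation = e^(−0.08)·[0.6666·0.0000 + 0.3334·0.0000] = 0.0000; exercise value = 0.0000 ≤ continuation, so V_u = 0.0000
Node d (S = 93.75): continuation = e^(−0.08)·[0.6666·0.0000 + 0.3334·42.6875] = 13.1388; exercise value = 19.2500 > continuation, so V_d = 19.2500 (exercise)
Node 0 (S = 125): continuation = e^(−0.08)·[0.6666·0.0000 + 0.3334·19.2500] = 5.9250; exercise value = 0.0000 ≤ continuation, so V_0 = 5.9250

$5.92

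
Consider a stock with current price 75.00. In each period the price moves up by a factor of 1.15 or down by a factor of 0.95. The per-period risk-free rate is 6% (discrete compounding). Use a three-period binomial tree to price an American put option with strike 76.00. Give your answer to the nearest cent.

Risk-neutral probability p = (1 + 0.06 − 0.95)/(1.15 − 0.95) = 0.1100/0.2000 = 0.5500
Terminal stock prices: S_uuu = 114.1, S_uud = 94.23, S_udd = 77.84, S_ddd = 64.3
Terminal payoffs (K − S): max(-38.07, 0) = 0, max(-18.23, 0) = 0, max(-1.841, 0) = 0, max(11.7, 0) = 11.7
Node uu (S = 99.19): continuation = 1/1.06·[0.5500·0.0000 + 0.4500·0.0000] = 0.0000; exercise value = 0.0000 ≤ continuation, so V_uu = 0.0000
Node ud (S = 81.94): continuation = 1/1.06·[0.5500·0.0000 + 0.4500·0.0000] = 0.0000; exercise value = 0.0000 ≤ continuation, so V_ud = 0.0000
Node dd (S = 67.69): continuation = 1/1.06·[0.5500·0.0000 + 0.4500·11.6969] = 4.9657; exercise value = 8.3125 > continuation, so V_dd = 8.3125 (exercise)
Node u (S = 86.25): continuation = 1/1.06·[0.5500·0.0000 + 0.4500·0.0000] = 0.0000; exercise value = 0.0000 ≤ continuation, so V_u = 0.0000
Node d (S = 71.25): continuation = 1/1.06·[0.5500·0.0000 + 0.4500·8.3125] = 3.5289; exercise value = 4.7500 > continuation, so V_d = 4.7500 (exercise)
Node 0 (S = 75): continuation = 1/1.06·[0.5500·0.0000 + 0.4500·4.7500] = 2.0165; exercise value = 1.0000 ≤ continuation, so V_0 = 2.0165

2.02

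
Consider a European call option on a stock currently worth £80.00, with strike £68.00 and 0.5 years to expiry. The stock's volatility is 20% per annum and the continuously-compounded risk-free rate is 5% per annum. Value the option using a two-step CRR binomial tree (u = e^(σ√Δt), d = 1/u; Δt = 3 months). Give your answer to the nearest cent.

CRR parameters: u = e^(σ√Δt) = e^(0.2·√0.25) = 1.1052, d = 1/u = 0.9048
Per-period rate: rΔt = 0.05·0.25 = 0.0125, so R = e^0.0125 = 1.0126
Risk-neutral probability p = (e^0.0125 − 0.9048)/(1.1052 − 0.9048) = 0.1077/0.2003 = 0.5378
Terminal stock prices: S_uu = 97.71, S_ud = 80, S_dd = 65.5
Terminal payoffs (S − K): max(29.71, 0) = 29.71, max(12, 0) = 12, max(-2.502, 0) = 0
Node u (S = 88.41): V_u = e^(−0.0125)·[0.5378·29.7122 + 0.4622·12.0000] = 21.2584
Node d (S = 72.39): V_d = e^(−0.0125)·[0.5378·12.0000 + 0.4622·0.0000] = 6.3735
Node 0 (S = 80): V_0 = e^(−0.0125)·[0.5378·21.2584 + 0.4622·6.3735] = 14.2001

£14.20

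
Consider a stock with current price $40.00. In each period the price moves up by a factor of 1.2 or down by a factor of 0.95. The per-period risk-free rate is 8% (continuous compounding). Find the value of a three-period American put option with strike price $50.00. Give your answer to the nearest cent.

$10.00

Risk-neutral probability p = (e^0.08 − 0.95)/(1.2 − 0.95) = 0.1333/0.2500 = 0.5331
Terminal stock prices: S_uuu = 69.12, S_uud = 54.72, S_udd = 43.32, S_ddd = 34.29
Terminal payoffs (K − S): max(-19.12, 0) = 0, max(-4.72, 0) = 0, max(6.68, 0) = 6.68, max(15.71, 0) = 15.71
Node uu (S = 57.6): continuation = e^(−0.08)·[0.5331·0.0000 + 0.4669·0.0000] = 0.0000; exercise value = 0.0000 ≤ continuation, so V_uu = 0.0000
Node ud (S = 45.6): continuation = e^(−0.08)·[0.5331·0.0000 + 0.4669·6.6800] = 2.8788; exercise value = 4.4000 > continuation, so V_ud = 4.4000 (exercise)
Node dd (S = 36.1): continuation = e^(−0.08)·[0.5331·6.6800 + 0.4669·15.7050] = 10.0558; exercise value = 13.9000 > continuation, so V_dd = 13.9000 (exercise)
Node u (S = 48): continuation = e^(−0.08)·[0.5331·0.0000 + 0.4669·4.4000] = 1.8962; exercise value = 2.0000 > continuation, so V_u = 2.0000 (exercise)
Node d (S = 38): continuation = e^(−0.08)·[0.5331·4.4000 + 0.4669·13.9000] = 8.1558; exercise value = 12.0000 > continuation, so V_d = 12.0000 (exercise)
Node 0 (S = 40): continuation = e^(−0.08)·[0.5331·2.0000 + 0.4669·12.0000] = 6.1558; exercise value = 10.0000 > continuation, so V_0 = 10.0000 (exercise)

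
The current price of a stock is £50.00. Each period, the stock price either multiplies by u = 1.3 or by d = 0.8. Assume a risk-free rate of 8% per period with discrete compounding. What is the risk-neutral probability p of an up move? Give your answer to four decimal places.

Risk-neutral probability p = (1 + 0.08 − 0.8)/(1.3 − 0.8) = 0.2800/0.5000 = 0.5600

p = 0.5600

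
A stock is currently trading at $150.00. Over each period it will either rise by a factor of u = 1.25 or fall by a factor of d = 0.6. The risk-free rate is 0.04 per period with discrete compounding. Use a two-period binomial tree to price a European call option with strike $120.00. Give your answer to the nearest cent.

$48.46

Risk-neutral probability p = (1 + 0.04 − 0.6)/(1.25 − 0.6) = 0.4400/0.6500 = 0.6769
Terminal stock prices: S_uu = 234.4, S_ud = 112.5, S_dd = 54
Terminal payoffs (S − K): max(114.4, 0) = 114.4, max(-7.5, 0) = 0, max(-66, 0) = 0
Node u (S = 187.5): V_u = 1/1.04·[0.6769·114.3750 + 0.3231·0.0000] = 74.4453
Node d (S = 90): V_d = 1/1.04·[0.6769·0.0000 + 0.3231·0.0000] = 0.0000
Node 0 (S = 150): V_0 = 1/1.04·[0.6769·74.4453 + 0.3231·0.0000] = 48.4555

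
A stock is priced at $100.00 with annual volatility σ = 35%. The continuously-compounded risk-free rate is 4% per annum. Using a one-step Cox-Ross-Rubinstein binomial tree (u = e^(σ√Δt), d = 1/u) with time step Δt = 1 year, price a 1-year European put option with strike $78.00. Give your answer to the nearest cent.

$3.83

CRR parameters: u = e^(σ√Δt) = e^(0.35·√1) = 1.4191, d = 1/u = 0.7047
Per-period rate: rΔt = 0.04·1 = 0.04, so R = e^0.04 = 1.0408
Risk-neutral probability p = (e^0.04 − 0.7047)/(1.4191 − 0.7047) = 0.3361/0.7144 = 0.4705
Terminal stock prices: S_u = 141.9, S_d = 70.47
Terminal payoffs (K − S): max(-63.91, 0) = 0, max(7.531, 0) = 7.531
Node 0 (S = 100): V_0 = e^(−0.04)·[0.4705·0.0000 + 0.5295·7.5312] = 3.8313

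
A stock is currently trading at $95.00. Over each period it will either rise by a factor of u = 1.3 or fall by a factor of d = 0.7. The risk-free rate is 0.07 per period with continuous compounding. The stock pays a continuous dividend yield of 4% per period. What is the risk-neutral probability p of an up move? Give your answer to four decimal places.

Per-period risk-free factor R = e^0.07 = 1.0725; dividend-adjusted growth = e^(0.07−0.04) = 1.0305.
Risk-neutral probability p = (1.0305 − 0.7)/(1.3 − 0.7) = 0.3305/0.6000 = 0.5508

p = 0.5508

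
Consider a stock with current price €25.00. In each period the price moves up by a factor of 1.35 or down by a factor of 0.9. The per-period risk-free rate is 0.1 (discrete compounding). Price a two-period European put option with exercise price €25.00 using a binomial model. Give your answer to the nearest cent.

Risk-neutral probability p = (1 + 0.1 − 0.9)/(1.35 − 0.9) = 0.2000/0.4500 = 0.4444
Terminal stock prices: S_uu = 45.56, S_ud = 30.38, S_dd = 20.25
Terminal payoffs (K − S): max(-20.56, 0) = 0, max(-5.375, 0) = 0, max(4.75, 0) = 4.75
Node u (S = 33.75): V_u = 1/1.1·[0.4444·0.0000 + 0.5556·0.0000] = 0.0000
Node d (S = 22.5): V_d = 1/1.1·[0.4444·0.0000 + 0.5556·4.7500] = 2.3990
Node 0 (S = 25): V_0 = 1/1.1·[0.4444·0.0000 + 0.5556·2.3990] = 1.2116

€1.21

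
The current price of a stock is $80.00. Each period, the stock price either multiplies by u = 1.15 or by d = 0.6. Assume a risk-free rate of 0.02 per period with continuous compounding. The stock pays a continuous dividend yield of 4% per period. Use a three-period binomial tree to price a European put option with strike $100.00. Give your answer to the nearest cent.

$29.96

Per-period risk-free factor R = e^0.02 = 1.0202; dividend-adjusted growth = e^(0.02−0.04) = 0.9802.
Risk-neutral probability p = (0.9802 − 0.6)/(1.15 − 0.6) = 0.3802/0.5500 = 0.6913
Terminal stock prices: S_uuu = 121.7, S_uud = 63.48, S_udd = 33.12, S_ddd = 17.28
Terminal payoffs (K − S): max(-21.67, 0) = 0, max(36.52, 0) = 36.52, max(66.88, 0) = 66.88, max(82.72, 0) = 82.72
Node uu (S = 105.8): V_uu = e^(−0.02)·[0.6913·0.0000 + 0.3087·36.5200] = 11.0516
Node ud (S = 55.2): V_ud = e^(−0.02)·[0.6913·36.5200 + 0.3087·66.8800] = 44.9843
Node dd (S = 28.8): V_dd = e^(−0.02)·[0.6913·66.8800 + 0.3087·82.7200] = 70.3491
Node u (S = 92): V_u = e^(−0.02)·[0.6913·11.0516 + 0.3087·44.9843] = 21.1013
Node d (S = 48): V_d = e^(−0.02)·[0.6913·44.9843 + 0.3087·70.3491] = 51.7694
Node 0 (S = 80): V_0 = e^(−0.02)·[0.6913·21.1013 + 0.3087·51.7694] = 29.9641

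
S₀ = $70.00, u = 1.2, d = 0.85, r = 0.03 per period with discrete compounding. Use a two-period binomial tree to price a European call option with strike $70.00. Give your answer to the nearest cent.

$8.34

Risk-neutral probability p = (1 + 0.03 − 0.85)/(1.2 − 0.85) = 0.1800/0.3500 = 0.5143
Terminal stock prices: S_uu = 100.8, S_ud = 71.4, S_dd = 50.57
Terminal payoffs (S − K): max(30.8, 0) = 30.8, max(1.4, 0) = 1.4, max(-19.43, 0) = 0
Node u (S = 84): V_u = 1/1.03·[0.5143·30.8000 + 0.4857·1.4000] = 16.0388
Node d (S = 59.5): V_d = 1/1.03·[0.5143·1.4000 + 0.4857·0.0000] = 0.6990
Node 0 (S = 70): V_0 = 1/1.03·[0.5143·16.0388 + 0.4857·0.6990] = 8.3379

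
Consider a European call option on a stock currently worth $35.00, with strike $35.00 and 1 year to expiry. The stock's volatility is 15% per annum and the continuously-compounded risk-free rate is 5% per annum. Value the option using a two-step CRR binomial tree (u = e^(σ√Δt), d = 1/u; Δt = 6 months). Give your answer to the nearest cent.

$2.76

CRR parameters: u = e^(σ√Δt) = e^(0.15·√0.5) = 1.1119, d = 1/u = 0.8994
Per-period rate: rΔt = 0.05·0.5 = 0.025, so R = e^0.025 = 1.0253
Risk-neutral probability p = (e^0.025 − 0.8994)/(1.1119 − 0.8994) = 0.1259/0.2125 = 0.5926
Terminal stock prices: S_uu = 43.27, S_ud = 35, S_dd = 28.31
Terminal payoffs (S − K): max(8.271, 0) = 8.271, max(0, 0) = 0, max(-6.69, 0) = 0
Node u (S = 38.92): V_u = e^(−0.025)·[0.5926·8.2709 + 0.4074·0.0000] = 4.7805
Node d (S = 31.48): V_d = e^(−0.025)·[0.5926·0.0000 + 0.4074·0.0000] = 0.0000
Node 0 (S = 35): V_0 = e^(−0.025)·[0.5926·4.7805 + 0.4074·0.0000] = 2.7631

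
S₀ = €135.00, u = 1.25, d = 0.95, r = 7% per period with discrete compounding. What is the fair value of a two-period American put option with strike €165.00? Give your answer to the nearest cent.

Risk-neutral probability p = (1 + 0.07 − 0.95)/(1.25 − 0.95) = 0.1200/0.3000 = 0.4000
Terminal stock prices: S_uu = 210.9, S_ud = 160.3, S_dd = 121.8
Terminal payoffs (K − S): max(-45.94, 0) = 0, max(4.688, 0) = 4.688, max(43.16, 0) = 43.16
Node u (S = 168.8): continuation = 1/1.07·[0.4000·0.0000 + 0.6000·4.6875] = 2.6285; exercise value = 0.0000 ≤ continuation, so V_u = 2.6285
Node d (S = 128.2): continuation = 1/1.07·[0.4000·4.6875 + 0.6000·43.1625] = 25.9556; exercise value = 36.7500 > continuation, so V_d = 36.7500 (exercise)
Node 0 (S = 135): continuation = 1/1.07·[0.4000·2.6285 + 0.6000·36.7500] = 21.5901; exercise value = 30.0000 > continuation, so V_0 = 30.0000 (exercise)

€30.00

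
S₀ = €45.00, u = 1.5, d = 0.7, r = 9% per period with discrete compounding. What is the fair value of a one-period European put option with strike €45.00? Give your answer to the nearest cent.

€6.35

Risk-neutral probability p = (1 + 0.09 − 0.7)/(1.5 − 0.7) = 0.3900/0.8000 = 0.4875
Terminal stock prices: S_u = 67.5, S_d = 31.5
Terminal payoffs (K − S): max(-22.5, 0) = 0, max(13.5, 0) = 13.5
Node 0 (S = 45): V_0 = 1/1.09·[0.4875·0.0000 + 0.5125·13.5000] = 6.3475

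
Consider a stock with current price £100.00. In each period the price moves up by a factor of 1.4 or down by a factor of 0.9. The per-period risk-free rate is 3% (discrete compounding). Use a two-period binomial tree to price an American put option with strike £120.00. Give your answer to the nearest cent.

£21.55

Risk-neutral probability p = (1 + 0.03 − 0.9)/(1.4 − 0.9) = 0.1300/0.5000 = 0.2600
Terminal stock prices: S_uu = 196, S_ud = 126, S_dd = 81
Terminal payoffs (K − S): max(-76, 0) = 0, max(-6, 0) = 0, max(39, 0) = 39
Node u (S = 140): continuation = 1/1.03·[0.2600·0.0000 + 0.7400·0.0000] = 0.0000; exercise value = 0.0000 ≤ continuation, so V_u = 0.0000
Node d (S = 90): continuation = 1/1.03·[0.2600·0.0000 + 0.7400·39.0000] = 28.0194; exercise value = 30.0000 > continuation, so V_d = 30.0000 (exercise)
Node 0 (S = 100): continuation = 1/1.03·[0.2600·0.0000 + 0.7400·30.0000] = 21.5534; exercise value = 20.0000 ≤ continuation, so V_0 = 21.5534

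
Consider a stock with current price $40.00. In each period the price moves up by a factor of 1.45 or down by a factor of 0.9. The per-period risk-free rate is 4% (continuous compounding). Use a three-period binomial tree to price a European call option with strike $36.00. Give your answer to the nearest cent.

$10.57

Risk-neutral probability p = (e^0.04 − 0.9)/(1.45 − 0.9) = 0.1408/0.5500 = 0.2560
Terminal stock prices: S_uuu = 121.9, S_uud = 75.69, S_udd = 46.98, S_ddd = 29.16
Terminal payoffs (S − K): max(85.94, 0) = 85.94, max(39.69, 0) = 39.69, max(10.98, 0) = 10.98, max(-6.84, 0) = 0
Node uu (S = 84.1): V_uu = e^(−0.04)·[0.2560·85.9450 + 0.7440·39.6900] = 49.5116
Node ud (S = 52.2): V_ud = e^(−0.04)·[0.2560·39.6900 + 0.7440·10.9800] = 17.6116
Node dd (S = 32.4): V_dd = e^(−0.04)·[0.2560·10.9800 + 0.7440·0.0000] = 2.7009
Node u (S = 58): V_u = e^(−0.04)·[0.2560·49.5116 + 0.7440·17.6116] = 24.7678
Node d (S = 36): V_d = e^(−0.04)·[0.2560·17.6116 + 0.7440·2.7009] = 6.2627
Node 0 (S = 40): V_0 = e^(−0.04)·[0.2560·24.7678 + 0.7440·6.2627] = 10.5691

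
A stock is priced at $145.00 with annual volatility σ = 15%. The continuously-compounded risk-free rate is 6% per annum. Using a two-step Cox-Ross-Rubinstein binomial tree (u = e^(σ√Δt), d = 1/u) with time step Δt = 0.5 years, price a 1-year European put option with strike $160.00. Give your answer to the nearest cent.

$12.58

CRR parameters: u = e^(σ√Δt) = e^(0.15·√0.5) = 1.1119, d = 1/u = 0.8994
Per-period rate: rΔt = 0.06·0.5 = 0.03, so R = e^0.03 = 1.0305
Risk-neutral probability p = (e^0.03 − 0.8994)/(1.1119 − 0.8994) = 0.1311/0.2125 = 0.6168
Terminal stock prices: S_uu = 179.3, S_ud = 145, S_dd = 117.3
Terminal payoffs (K − S): max(-19.27, 0) = 0, max(15, 0) = 15, max(42.72, 0) = 42.72
Node u (S = 161.2): V_u = e^(−0.03)·[0.6168·0.0000 + 0.3832·15.0000] = 5.5781
Node d (S = 130.4): V_d = e^(−0.03)·[0.6168·15.0000 + 0.3832·42.7156] = 24.8633
Node 0 (S = 145): V_0 = e^(−0.03)·[0.6168·5.5781 + 0.3832·24.8633] = 12.5848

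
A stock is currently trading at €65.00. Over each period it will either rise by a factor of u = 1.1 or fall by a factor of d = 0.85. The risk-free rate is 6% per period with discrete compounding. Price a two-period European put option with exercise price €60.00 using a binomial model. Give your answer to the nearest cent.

€0.30

Risk-neutral probability p = (1 + 0.06 − 0.85)/(1.1 − 0.85) = 0.2100/0.2500 = 0.8400
Terminal stock prices: S_uu = 78.65, S_ud = 60.77, S_dd = 46.96
Terminal payoffs (K − S): max(-18.65, 0) = 0, max(-0.775, 0) = 0, max(13.04, 0) = 13.04
Node u (S = 71.5): V_u = 1/1.06·[0.8400·0.0000 + 0.1600·0.0000] = 0.0000
Node d (S = 55.25): V_d = 1/1.06·[0.8400·0.0000 + 0.1600·13.0375] = 1.9679
Node 0 (S = 65): V_0 = 1/1.06·[0.8400·0.0000 + 0.1600·1.9679] = 0.2970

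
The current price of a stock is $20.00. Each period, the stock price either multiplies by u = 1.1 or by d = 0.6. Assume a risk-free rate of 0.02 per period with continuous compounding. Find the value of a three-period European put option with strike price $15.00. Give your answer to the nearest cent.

Risk-neutral probability p = (e^0.02 − 0.6)/(1.1 − 0.6) = 0.4202/0.5000 = 0.8404
Terminal stock prices: S_uuu = 26.62, S_uud = 14.52, S_udd = 7.92, S_ddd = 4.32
Terminal payoffs (K − S): max(-11.62, 0) = 0, max(0.48, 0) = 0.48, max(7.08, 0) = 7.08, max(10.68, 0) = 10.68
Node uu (S = 24.2): V_uu = e^(−0.02)·[0.8404·0.0000 + 0.1596·0.4800] = 0.0751
Node ud (S = 13.2): V_ud = e^(−0.02)·[0.8404·0.4800 + 0.1596·7.0800] = 1.5030
Node dd (S = 7.2): V_dd = e^(−0.02)·[0.8404·7.0800 + 0.1596·10.6800] = 7.5030
Node u (S = 22): V_u = e^(−0.02)·[0.8404·0.0751 + 0.1596·1.5030] = 0.2970
Node d (S = 12): V_d = e^(−0.02)·[0.8404·1.5030 + 0.1596·7.5030] = 2.4118
Node 0 (S = 20): V_0 = e^(−0.02)·[0.8404·0.2970 + 0.1596·2.4118] = 0.6219

$0.62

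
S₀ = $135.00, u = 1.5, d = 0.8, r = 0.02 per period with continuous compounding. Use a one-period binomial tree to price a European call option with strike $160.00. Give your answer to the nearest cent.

Risk-neutral probability p = (e^0.02 − 0.8)/(1.5 − 0.8) = 0.2202/0.7000 = 0.3146
Terminal stock prices: S_u = 202.5, S_d = 108
Terminal payoffs (S − K): max(42.5, 0) = 42.5, max(-52, 0) = 0
Node 0 (S = 135): V_0 = e^(−0.02)·[0.3146·42.5000 + 0.6854·0.0000] = 13.1046

$13.10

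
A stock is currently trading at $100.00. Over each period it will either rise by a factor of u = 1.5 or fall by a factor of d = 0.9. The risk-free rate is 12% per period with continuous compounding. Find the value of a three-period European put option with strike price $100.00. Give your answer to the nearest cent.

Risk-neutral probability p = (e^0.12 − 0.9)/(1.5 − 0.9) = 0.2275/0.6000 = 0.3792
Terminal stock prices: S_uuu = 337.5, S_uud = 202.5, S_udd = 121.5, S_ddd = 72.9
Terminal payoffs (K − S): max(-237.5, 0) = 0, max(-102.5, 0) = 0, max(-21.5, 0) = 0, max(27.1, 0) = 27.1
Node uu (S = 225): V_uu = e^(−0.12)·[0.3792·0.0000 + 0.6208·0.0000] = 0.0000
Node ud (S = 135): V_ud = e^(−0.12)·[0.3792·0.0000 + 0.6208·0.0000] = 0.0000
Node dd (S = 81): V_dd = e^(−0.12)·[0.3792·0.0000 + 0.6208·27.1000] = 14.9222
Node u (S = 150): V_u = e^(−0.12)·[0.3792·0.0000 + 0.6208·0.0000] = 0.0000
Node d (S = 90): V_d = e^(−0.12)·[0.3792·0.0000 + 0.6208·14.9222] = 8.2167
Node 0 (S = 100): V_0 = e^(−0.12)·[0.3792·0.0000 + 0.6208·8.2167] = 4.5244

$4.52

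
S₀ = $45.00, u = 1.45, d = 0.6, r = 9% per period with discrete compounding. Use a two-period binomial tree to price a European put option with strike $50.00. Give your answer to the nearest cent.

$9.56

Risk-neutral probability p = (1 + 0.09 − 0.6)/(1.45 − 0.6) = 0.4900/0.8500 = 0.5765
Terminal stock prices: S_uu = 94.61, S_ud = 39.15, S_dd = 16.2
Terminal payoffs (K − S): max(-44.61, 0) = 0, max(10.85, 0) = 10.85, max(33.8, 0) = 33.8
Node u (S = 65.25): V_u = 1/1.09·[0.5765·0.0000 + 0.4235·10.8500] = 4.2159
Node d (S = 27): V_d = 1/1.09·[0.5765·10.8500 + 0.4235·33.8000] = 18.8716
Node 0 (S = 45): V_0 = 1/1.09·[0.5765·4.2159 + 0.4235·18.8716] = 9.5624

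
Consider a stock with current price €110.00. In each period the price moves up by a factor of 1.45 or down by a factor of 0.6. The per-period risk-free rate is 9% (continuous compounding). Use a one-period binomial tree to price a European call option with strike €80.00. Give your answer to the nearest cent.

€42.24

Risk-neutral probability p = (e^0.09 − 0.6)/(1.45 − 0.6) = 0.4942/0.8500 = 0.5814
Terminal stock prices: S_u = 159.5, S_d = 66
Terminal payoffs (S − K): max(79.5, 0) = 79.5, max(-14, 0) = 0
Node 0 (S = 110): V_0 = e^(−0.09)·[0.5814·79.5000 + 0.4186·0.0000] = 42.2417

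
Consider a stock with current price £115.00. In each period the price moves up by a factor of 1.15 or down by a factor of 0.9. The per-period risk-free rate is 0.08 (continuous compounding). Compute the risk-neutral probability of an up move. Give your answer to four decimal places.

p = 0.7331

Risk-neutral probability p = (e^0.08 − 0.9)/(1.15 − 0.9) = 0.1833/0.2500 = 0.7331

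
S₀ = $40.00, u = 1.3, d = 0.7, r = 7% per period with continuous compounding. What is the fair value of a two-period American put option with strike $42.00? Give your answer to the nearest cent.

$6.10

Risk-neutral probability p = (e^0.07 − 0.7)/(1.3 − 0.7) = 0.3725/0.6000 = 0.6208
Terminal stock prices: S_uu = 67.6, S_ud = 36.4, S_dd = 19.6
Terminal payoffs (K − S): max(-25.6, 0) = 0, max(5.6, 0) = 5.6, max(22.4, 0) = 22.4
Node u (S = 52): continuation = e^(−0.07)·[0.6208·0.0000 + 0.3792·5.6000] = 1.9797; exercise value = 0.0000 ≤ continuation, so V_u = 1.9797
Node d (S = 28): continuation = e^(−0.07)·[0.6208·5.6000 + 0.3792·22.4000] = 11.1605; exercise value = 14.0000 > continuation, so V_d = 14.0000 (exercise)
Node 0 (S = 40): continuation = e^(−0.07)·[0.6208·1.9797 + 0.3792·14.0000] = 6.0953; exercise value = 2.0000 ≤ continuation, so V_0 = 6.0953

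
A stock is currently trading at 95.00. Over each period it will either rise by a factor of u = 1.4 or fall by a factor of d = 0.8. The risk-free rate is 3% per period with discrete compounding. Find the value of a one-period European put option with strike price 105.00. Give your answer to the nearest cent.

17.36

Risk-neutral probability p = (1 + 0.03 − 0.8)/(1.4 − 0.8) = 0.2300/0.6000 = 0.3833
Terminal stock prices: S_u = 133, S_d = 76
Terminal payoffs (K − S): max(-28, 0) = 0, max(29, 0) = 29
Node 0 (S = 95): V_0 = 1/1.03·[0.3833·0.0000 + 0.6167·29.0000] = 17.3625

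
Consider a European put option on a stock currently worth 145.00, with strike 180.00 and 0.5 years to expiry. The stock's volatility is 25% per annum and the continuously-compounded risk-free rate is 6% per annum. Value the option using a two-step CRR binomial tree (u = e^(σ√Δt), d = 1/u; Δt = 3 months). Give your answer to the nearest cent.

31.36

CRR parameters: u = e^(σ√Δt) = e^(0.25·√0.25) = 1.1331, d = 1/u = 0.8825
Per-period rate: rΔt = 0.06·0.25 = 0.015, so R = e^0.015 = 1.0151
Risk-neutral probability p = (e^0.015 − 0.8825)/(1.1331 − 0.8825) = 0.1326/0.2507 = 0.5291
Terminal stock prices: S_uu = 186.2, S_ud = 145, S_dd = 112.9
Terminal payoffs (K − S): max(-6.184, 0) = 0, max(35, 0) = 35, max(67.07, 0) = 67.07
Node u (S = 164.3): V_u = e^(−0.015)·[0.5291·0.0000 + 0.4709·35.0000] = 16.2366
Node d (S = 128): V_d = e^(−0.015)·[0.5291·35.0000 + 0.4709·67.0739] = 49.3581
Node 0 (S = 145): V_0 = e^(−0.015)·[0.5291·16.2366 + 0.4709·49.3581] = 31.3600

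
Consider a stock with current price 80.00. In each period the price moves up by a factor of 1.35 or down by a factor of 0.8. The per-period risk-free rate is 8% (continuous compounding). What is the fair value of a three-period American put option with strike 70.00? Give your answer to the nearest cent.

Risk-neutral probability p = (e^0.08 − 0.8)/(1.35 − 0.8) = 0.2833/0.5500 = 0.5151
Terminal stock prices: S_uuu = 196.8, S_uud = 116.6, S_udd = 69.12, S_ddd = 40.96
Terminal payoffs (K − S): max(-126.8, 0) = 0, max(-46.64, 0) = 0, max(0.88, 0) = 0.88, max(29.04, 0) = 29.04
Node uu (S = 145.8): continuation = e^(−0.08)·[0.5151·0.0000 + 0.4849·0.0000] = 0.0000; exercise value = 0.0000 ≤ continuation, so V_uu = 0.0000
Node ud (S = 86.4): continuation = e^(−0.08)·[0.5151·0.0000 + 0.4849·0.8800] = 0.3939; exercise value = 0.0000 ≤ continuation, so V_ud = 0.3939
Node dd (S = 51.2): continuation = e^(−0.08)·[0.5151·0.8800 + 0.4849·29.0400] = 13.4181; exercise value = 18.8000 > continuation, so V_dd = 18.8000 (exercise)
Node u (S = 108): continuation = e^(−0.08)·[0.5151·0.0000 + 0.4849·0.3939] = 0.1763; exercise value = 0.0000 ≤ continuation, so V_u = 0.1763
Node d (S = 64): continuation = e^(−0.08)·[0.5151·0.3939 + 0.4849·18.8000] = 8.6031; exercise value = 6.0000 ≤ continuation, so V_d = 8.6031
Node 0 (S = 80): continuation = e^(−0.08)·[0.5151·0.1763 + 0.4849·8.6031] = 3.9350; exercise value = 0.0000 ≤ continuation, so V_0 = 3.9350

3.94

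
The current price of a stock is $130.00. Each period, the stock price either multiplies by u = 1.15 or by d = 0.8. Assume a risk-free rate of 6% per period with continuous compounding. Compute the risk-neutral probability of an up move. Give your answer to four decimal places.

Risk-neutral probability p = (e^0.06 − 0.8)/(1.15 − 0.8) = 0.2618/0.3500 = 0.7481

p = 0.7481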